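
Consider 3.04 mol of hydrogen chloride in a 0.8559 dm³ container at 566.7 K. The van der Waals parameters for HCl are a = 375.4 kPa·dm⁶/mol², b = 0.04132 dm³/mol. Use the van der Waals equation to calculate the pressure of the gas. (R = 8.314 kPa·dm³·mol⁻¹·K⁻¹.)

P ≈ 14877 kPa

P = nRT/(V − nb) − a n²/V²
nRT/(V − nb) = (3.04)(8.314)(566.7)/(0.8559 − 3.04×0.04132) = 14323/0.73029 = 19613 kPa
a n²/V² = (375.4)(3.04)²/(0.8559)² = 4735.8 kPa
P = 19613 − 4735.8 = 14877 kPa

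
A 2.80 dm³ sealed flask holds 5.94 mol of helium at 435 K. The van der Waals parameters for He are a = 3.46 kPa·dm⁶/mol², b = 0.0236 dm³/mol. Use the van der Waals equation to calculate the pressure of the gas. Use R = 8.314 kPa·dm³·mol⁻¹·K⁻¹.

P ≈ 8061 kPa

P = nRT/(V − nb) − a n²/V²
nRT/(V − nb) = (5.94)(8.314)(435)/(2.80 − 5.94×0.0236) = 21483/2.6598 = 8076.9 kPa
a n²/V² = (3.46)(5.94)²/(2.80)² = 15.572 kPa
P = 8076.9 − 15.572 = 8061 kPa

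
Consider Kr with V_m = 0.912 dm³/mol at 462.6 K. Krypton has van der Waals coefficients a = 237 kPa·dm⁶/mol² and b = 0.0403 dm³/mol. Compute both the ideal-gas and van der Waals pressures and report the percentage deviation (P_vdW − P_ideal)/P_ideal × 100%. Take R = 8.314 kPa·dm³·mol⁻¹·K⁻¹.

-2.13 %

Ideal: P_ideal = RT/V_m = (8.314)(462.6)/0.912 = 4217.17 kPa
vdW: P = RT/(V_m − b) − a/V_m² = 3846.06/0.871700 − 237/0.831744 = 4412.14 − 284.943 = 4127.20 kPa
% deviation = (4127.20 − 4217.17)/4217.17 × 100% = -2.13%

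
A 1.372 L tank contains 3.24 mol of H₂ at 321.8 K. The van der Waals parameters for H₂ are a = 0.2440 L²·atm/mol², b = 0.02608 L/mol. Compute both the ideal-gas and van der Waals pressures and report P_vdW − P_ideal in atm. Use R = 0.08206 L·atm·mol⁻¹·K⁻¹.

ΔP ≈ 2.732 atm

Ideal: P_ideal = nRT/V = (3.24)(0.08206)(321.8)/1.372 = 62.3603 atm
vdW: P = nRT/(V − nb) − a n²/V² = 85.5584/1.28750 − 2.56141/1.88238 = 66.4531 − 1.36073 = 65.0924 atm
ΔP = 65.0924 − 62.3603 = 2.732 atm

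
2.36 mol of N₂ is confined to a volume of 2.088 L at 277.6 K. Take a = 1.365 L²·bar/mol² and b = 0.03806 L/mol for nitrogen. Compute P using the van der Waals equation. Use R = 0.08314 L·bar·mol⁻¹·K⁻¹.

P ≈ 25.52 bar

P = nRT/(V − nb) − a n²/V²
nRT/(V − nb) = (2.36)(0.08314)(277.6)/(2.088 − 2.36×0.03806) = 54.468/1.9982 = 27.259 bar
a n²/V² = (1.365)(2.36)²/(2.088)² = 1.7438 bar
P = 27.259 − 1.7438 = 25.52 bar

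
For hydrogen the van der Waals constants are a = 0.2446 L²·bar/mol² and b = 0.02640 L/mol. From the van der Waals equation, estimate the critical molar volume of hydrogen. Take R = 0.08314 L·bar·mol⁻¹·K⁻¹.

For a van der Waals gas, V_m,c = 3b.
V_m,c = 3×0.02640 = 0.07920 L/mol

V_m,c ≈ 0.07920 L/mol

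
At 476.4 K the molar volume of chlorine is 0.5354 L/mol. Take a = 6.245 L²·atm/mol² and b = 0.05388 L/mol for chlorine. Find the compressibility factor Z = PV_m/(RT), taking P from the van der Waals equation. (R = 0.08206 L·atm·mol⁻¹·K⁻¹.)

Z ≈ 0.8135

P = RT/(V_m − b) − a/V_m² = (0.08206)(476.4)/(0.5354 − 0.05388) − 6.245/(0.5354)²
  = 39.093/0.48152 − 21.786 = 81.187 − 21.786 = 59.401 atm
Z = PV_m/(RT) = (59.401)(0.5354)/((0.08206)(476.4)) = 31.803/39.093 = 0.8135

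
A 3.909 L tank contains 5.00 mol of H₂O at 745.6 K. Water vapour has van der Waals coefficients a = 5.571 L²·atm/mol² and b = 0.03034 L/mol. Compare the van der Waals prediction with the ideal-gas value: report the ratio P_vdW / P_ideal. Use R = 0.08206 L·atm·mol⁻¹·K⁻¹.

Ideal: P_ideal = nRT/V = (5.00)(0.08206)(745.6)/3.909 = 78.2603 atm
vdW: P = nRT/(V − nb) − a n²/V² = 305.920/3.75730 − 139.275/15.2803 = 81.4202 − 9.11468 = 72.3055 atm
Ratio = 72.3055/78.2603 = 0.9239

P_vdW / P_ideal ≈ 0.9239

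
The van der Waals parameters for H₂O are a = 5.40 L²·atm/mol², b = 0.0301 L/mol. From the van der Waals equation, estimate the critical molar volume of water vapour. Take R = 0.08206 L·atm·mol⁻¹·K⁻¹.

V_m,c ≈ 0.09030 L/mol

For a van der Waals gas, V_m,c = 3b.
V_m,c = 3×0.0301 = 0.09030 L/mol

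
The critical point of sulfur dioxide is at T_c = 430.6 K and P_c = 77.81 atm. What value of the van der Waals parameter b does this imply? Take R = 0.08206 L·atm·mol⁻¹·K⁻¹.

b ≈ 0.05676 L/mol

From T_c = 8a/(27Rb) and P_c = a/(27b²): b = R T_c/(8 P_c).
b = (0.08206)(430.6)/(8×77.81) = 35.335/622.48 = 0.05676 L/mol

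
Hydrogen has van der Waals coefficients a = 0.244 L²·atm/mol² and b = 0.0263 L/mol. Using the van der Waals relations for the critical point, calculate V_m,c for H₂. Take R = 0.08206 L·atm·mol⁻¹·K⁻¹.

For a van der Waals gas, V_m,c = 3b.
V_m,c = 3×0.0263 = 0.07890 L/mol

V_m,c ≈ 0.07890 L/mol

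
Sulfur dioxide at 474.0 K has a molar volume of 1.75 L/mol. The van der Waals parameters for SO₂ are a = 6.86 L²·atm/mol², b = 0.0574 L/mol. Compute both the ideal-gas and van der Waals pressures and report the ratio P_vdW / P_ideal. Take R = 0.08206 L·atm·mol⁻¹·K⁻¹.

Ideal: P_ideal = RT/V_m = (0.08206)(474.0)/1.75 = 22.2265 atm
vdW: P = RT/(V_m − b) − a/V_m² = 38.8964/1.69260 − 6.86/3.06250 = 22.9803 − 2.24000 = 20.7403 atm
Ratio = 20.7403/22.2265 = 0.9331

P_vdW / P_ideal ≈ 0.9331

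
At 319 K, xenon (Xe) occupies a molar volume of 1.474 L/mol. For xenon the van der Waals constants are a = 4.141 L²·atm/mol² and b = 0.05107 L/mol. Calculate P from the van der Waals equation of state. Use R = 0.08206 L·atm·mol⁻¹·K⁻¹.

P ≈ 16.49 atm

P = RT/(V_m − b) − a/V_m²
RT/(V_m − b) = (0.08206)(319)/(1.474 − 0.05107) = 26.177/1.4229 = 18.397 atm
a/V_m² = 4.141/(1.474)² = 1.9059 atm
P = 18.397 − 1.9059 = 16.49 atm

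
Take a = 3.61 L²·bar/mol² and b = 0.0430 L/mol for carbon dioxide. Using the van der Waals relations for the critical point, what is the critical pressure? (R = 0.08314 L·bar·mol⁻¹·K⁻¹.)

P_c ≈ 72.31 bar

For a van der Waals gas, P_c = a/(27b²).
P_c = 3.61/(27×(0.0430)²) = 3.61/0.049923 = 72.31 bar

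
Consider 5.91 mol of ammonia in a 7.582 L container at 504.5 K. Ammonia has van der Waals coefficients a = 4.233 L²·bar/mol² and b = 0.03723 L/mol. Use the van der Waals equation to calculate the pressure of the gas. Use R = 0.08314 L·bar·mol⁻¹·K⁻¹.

P = nRT/(V − nb) − a n²/V²
nRT/(V − nb) = (5.91)(0.08314)(504.5)/(7.582 − 5.91×0.03723) = 247.89/7.3620 = 33.672 bar
a n²/V² = (4.233)(5.91)²/(7.582)² = 2.5719 bar
P = 33.672 − 2.5719 = 31.10 bar

P ≈ 31.10 bar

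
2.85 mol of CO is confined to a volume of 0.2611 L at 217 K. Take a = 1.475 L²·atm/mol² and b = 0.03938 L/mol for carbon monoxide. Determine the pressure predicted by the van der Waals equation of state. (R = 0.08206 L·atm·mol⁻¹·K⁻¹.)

P = nRT/(V − nb) − a n²/V²
nRT/(V − nb) = (2.85)(0.08206)(217)/(0.2611 − 2.85×0.03938) = 50.750/0.14887 = 340.90 atm
a n²/V² = (1.475)(2.85)²/(0.2611)² = 175.74 atm
P = 340.90 − 175.74 = 165.2 atm

P ≈ 165.2 atm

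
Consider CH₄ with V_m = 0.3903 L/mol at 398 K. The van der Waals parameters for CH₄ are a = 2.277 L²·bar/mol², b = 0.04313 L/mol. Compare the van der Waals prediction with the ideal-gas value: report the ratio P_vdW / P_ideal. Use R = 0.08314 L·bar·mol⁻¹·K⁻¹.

P_vdW / P_ideal ≈ 0.9479

Ideal: P_ideal = RT/V_m = (0.08314)(398)/0.3903 = 84.7802 bar
vdW: P = RT/(V_m − b) − a/V_m² = 33.0897/0.347170 − 2.277/0.152334 = 95.3127 − 14.9474 = 80.3653 bar
Ratio = 80.3653/84.7802 = 0.9479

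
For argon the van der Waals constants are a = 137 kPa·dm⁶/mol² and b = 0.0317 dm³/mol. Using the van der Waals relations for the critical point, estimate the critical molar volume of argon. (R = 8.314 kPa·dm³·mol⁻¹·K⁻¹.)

For a van der Waals gas, V_m,c = 3b.
V_m,c = 3×0.0317 = 0.09510 dm³/mol

V_m,c ≈ 0.09510 dm³/mol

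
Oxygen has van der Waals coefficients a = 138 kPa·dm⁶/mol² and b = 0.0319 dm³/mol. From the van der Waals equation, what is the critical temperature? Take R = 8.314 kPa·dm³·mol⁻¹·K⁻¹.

For a van der Waals gas, T_c = 8a/(27Rb).
T_c = 8×138/(27×8.314×0.0319) = 1104.0/7.1608 = 154.2 K

T_c ≈ 154.2 K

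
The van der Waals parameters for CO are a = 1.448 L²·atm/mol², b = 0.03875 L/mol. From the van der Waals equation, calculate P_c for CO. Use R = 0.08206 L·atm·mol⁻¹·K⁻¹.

For a van der Waals gas, P_c = a/(27b²).
P_c = 1.448/(27×(0.03875)²) = 1.448/0.040542 = 35.72 atm

P_c ≈ 35.72 atm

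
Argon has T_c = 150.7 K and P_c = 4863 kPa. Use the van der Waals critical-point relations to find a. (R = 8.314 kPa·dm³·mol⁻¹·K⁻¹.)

a ≈ 136.2 kPa·dm⁶/mol²

From T_c = 8a/(27Rb) and P_c = a/(27b²): a = 27 R² T_c²/(64 P_c).
a = 27×(8.314)²×(150.7)²/(64×4863) = 42384817/311232 = 136.2 kPa·dm⁶/mol²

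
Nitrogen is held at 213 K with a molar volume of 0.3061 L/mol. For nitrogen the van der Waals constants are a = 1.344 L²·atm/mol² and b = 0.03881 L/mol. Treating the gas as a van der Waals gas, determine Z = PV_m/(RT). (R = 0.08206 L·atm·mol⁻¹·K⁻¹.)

P = RT/(V_m − b) − a/V_m² = (0.08206)(213)/(0.3061 − 0.03881) − 1.344/(0.3061)²
  = 17.479/0.26729 − 14.344 = 65.393 − 14.344 = 51.049 atm
Z = PV_m/(RT) = (51.049)(0.3061)/((0.08206)(213)) = 15.626/17.479 = 0.8940

Z ≈ 0.8940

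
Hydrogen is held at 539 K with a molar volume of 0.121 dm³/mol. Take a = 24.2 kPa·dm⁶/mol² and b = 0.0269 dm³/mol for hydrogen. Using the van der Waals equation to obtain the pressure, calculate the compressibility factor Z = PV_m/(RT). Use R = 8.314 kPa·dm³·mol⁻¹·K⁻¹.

Z ≈ 1.241

P = RT/(V_m − b) − a/V_m² = (8.314)(539)/(0.121 − 0.0269) − 24.2/(0.121)²
  = 4481.2/0.094100 − 1652.9 = 47622 − 1652.9 = 45969 kPa
Z = PV_m/(RT) = (45969)(0.121)/((8.314)(539)) = 5562.2/4481.2 = 1.241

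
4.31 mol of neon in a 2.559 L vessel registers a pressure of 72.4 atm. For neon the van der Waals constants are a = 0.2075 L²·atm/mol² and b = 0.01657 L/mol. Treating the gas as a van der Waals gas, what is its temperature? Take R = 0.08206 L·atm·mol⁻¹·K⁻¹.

T = (P + a n²/V²)(V − nb)/(nR)
P + a n²/V² = 72.4 + (0.2075)(4.31)²/(2.559)² = 72.989 atm
V − nb = 2.559 − (4.31)(0.01657) = 2.4876 L
T = (72.989)(2.4876)/((4.31)(0.08206)) = 513.4 K

T ≈ 513.4 K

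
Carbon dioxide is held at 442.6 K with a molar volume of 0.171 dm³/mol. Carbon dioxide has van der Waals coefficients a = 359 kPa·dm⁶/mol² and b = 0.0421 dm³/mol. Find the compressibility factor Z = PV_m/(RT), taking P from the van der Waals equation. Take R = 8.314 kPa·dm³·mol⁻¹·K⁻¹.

P = RT/(V_m − b) − a/V_m² = (8.314)(442.6)/(0.171 − 0.0421) − 359/(0.171)²
  = 3679.8/0.12890 − 12277 = 28548 − 12277 = 16271 kPa
Z = PV_m/(RT) = (16271)(0.171)/((8.314)(442.6)) = 2782.3/3679.8 = 0.7561

Z ≈ 0.7561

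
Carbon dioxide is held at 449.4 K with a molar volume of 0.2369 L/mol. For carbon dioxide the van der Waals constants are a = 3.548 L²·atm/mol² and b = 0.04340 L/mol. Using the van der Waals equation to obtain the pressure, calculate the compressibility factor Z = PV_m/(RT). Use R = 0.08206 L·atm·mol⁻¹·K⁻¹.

Z ≈ 0.8182

P = RT/(V_m − b) − a/V_m² = (0.08206)(449.4)/(0.2369 − 0.04340) − 3.548/(0.2369)²
  = 36.878/0.19350 − 63.220 = 190.58 − 63.220 = 127.36 atm
Z = PV_m/(RT) = (127.36)(0.2369)/((0.08206)(449.4)) = 30.172/36.878 = 0.8182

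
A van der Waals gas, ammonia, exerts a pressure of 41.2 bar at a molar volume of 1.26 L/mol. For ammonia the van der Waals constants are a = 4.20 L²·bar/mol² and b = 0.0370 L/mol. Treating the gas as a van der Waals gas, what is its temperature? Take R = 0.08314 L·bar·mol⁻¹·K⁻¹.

T = (P + a/V_m²)(V_m − b)/R
P + a/V_m² = 41.2 + 4.20/(1.26)² = 43.846 bar
V_m − b = 1.26 − 0.0370 = 1.2230 L/mol
T = (43.846)(1.2230)/0.08314 = 645.0 K

T ≈ 645.0 K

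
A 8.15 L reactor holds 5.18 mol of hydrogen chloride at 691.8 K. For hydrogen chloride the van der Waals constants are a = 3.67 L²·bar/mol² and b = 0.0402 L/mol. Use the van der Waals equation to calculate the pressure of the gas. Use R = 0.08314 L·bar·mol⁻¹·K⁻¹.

P ≈ 36.03 bar

P = nRT/(V − nb) − a n²/V²
nRT/(V − nb) = (5.18)(0.08314)(691.8)/(8.15 − 5.18×0.0402) = 297.93/7.9418 = 37.514 bar
a n²/V² = (3.67)(5.18)²/(8.15)² = 1.4826 bar
P = 37.514 − 1.4826 = 36.03 bar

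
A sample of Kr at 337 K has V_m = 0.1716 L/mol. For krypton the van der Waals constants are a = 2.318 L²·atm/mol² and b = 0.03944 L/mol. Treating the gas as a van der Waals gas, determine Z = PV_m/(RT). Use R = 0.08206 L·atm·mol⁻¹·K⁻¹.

P = RT/(V_m − b) − a/V_m² = (0.08206)(337)/(0.1716 − 0.03944) − 2.318/(0.1716)²
  = 27.654/0.13216 − 78.719 = 209.25 − 78.719 = 130.53 atm
Z = PV_m/(RT) = (130.53)(0.1716)/((0.08206)(337)) = 22.399/27.654 = 0.8100

Z ≈ 0.8100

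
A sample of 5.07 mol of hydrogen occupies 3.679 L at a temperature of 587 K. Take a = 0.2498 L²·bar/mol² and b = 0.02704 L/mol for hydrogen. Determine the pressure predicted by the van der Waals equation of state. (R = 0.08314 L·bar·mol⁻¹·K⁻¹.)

P ≈ 69.38 bar

P = nRT/(V − nb) − a n²/V²
nRT/(V − nb) = (5.07)(0.08314)(587)/(3.679 − 5.07×0.02704) = 247.43/3.5419 = 69.858 bar
a n²/V² = (0.2498)(5.07)²/(3.679)² = 0.47440 bar
P = 69.858 − 0.47440 = 69.38 bar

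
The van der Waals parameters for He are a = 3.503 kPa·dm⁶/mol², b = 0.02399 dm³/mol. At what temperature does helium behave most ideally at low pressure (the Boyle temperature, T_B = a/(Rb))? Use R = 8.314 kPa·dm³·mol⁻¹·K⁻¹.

For a van der Waals gas the second virial coefficient B₂ = b − a/(RT) vanishes at T_B = a/(Rb).
T_B = 3.503/(8.314×0.02399) = 3.503/0.19945 = 17.56 K

T_B ≈ 17.56 K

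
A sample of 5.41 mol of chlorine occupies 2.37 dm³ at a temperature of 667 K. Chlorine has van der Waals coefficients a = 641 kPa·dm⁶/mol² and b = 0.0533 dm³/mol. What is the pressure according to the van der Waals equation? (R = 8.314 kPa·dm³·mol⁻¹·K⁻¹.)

P = nRT/(V − nb) − a n²/V²
nRT/(V − nb) = (5.41)(8.314)(667)/(2.37 − 5.41×0.0533) = 30001/2.0816 = 14412 kPa
a n²/V² = (641)(5.41)²/(2.37)² = 3340.1 kPa
P = 14412 − 3340.1 = 11072 kPa

P ≈ 11072 kPa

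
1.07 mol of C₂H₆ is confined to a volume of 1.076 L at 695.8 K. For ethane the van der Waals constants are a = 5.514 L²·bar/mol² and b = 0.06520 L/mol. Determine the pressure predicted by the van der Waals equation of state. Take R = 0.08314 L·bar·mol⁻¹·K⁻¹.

P ≈ 56.06 bar

P = nRT/(V − nb) − a n²/V²
nRT/(V − nb) = (1.07)(0.08314)(695.8)/(1.076 − 1.07×0.06520) = 61.898/1.0062 = 61.517 bar
a n²/V² = (5.514)(1.07)²/(1.076)² = 5.4527 bar
P = 61.517 − 5.4527 = 56.06 bar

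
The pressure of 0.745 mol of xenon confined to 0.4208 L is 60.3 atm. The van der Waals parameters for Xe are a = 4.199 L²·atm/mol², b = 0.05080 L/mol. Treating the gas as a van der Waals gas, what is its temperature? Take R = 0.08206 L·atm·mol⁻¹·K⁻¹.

T = (P + a n²/V²)(V − nb)/(nR)
P + a n²/V² = 60.3 + (4.199)(0.745)²/(0.4208)² = 73.462 atm
V − nb = 0.4208 − (0.745)(0.05080) = 0.38295 L
T = (73.462)(0.38295)/((0.745)(0.08206)) = 460.2 K

T ≈ 460.2 K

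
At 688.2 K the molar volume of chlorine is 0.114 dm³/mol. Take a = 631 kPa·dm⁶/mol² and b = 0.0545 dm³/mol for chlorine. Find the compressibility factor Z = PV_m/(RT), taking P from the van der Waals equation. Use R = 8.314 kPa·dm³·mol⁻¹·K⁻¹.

Z ≈ 0.9486

P = RT/(V_m − b) − a/V_m² = (8.314)(688.2)/(0.114 − 0.0545) − 631/(0.114)²
  = 5721.7/0.059500 − 48553 = 96163 − 48553 = 47610 kPa
Z = PV_m/(RT) = (47610)(0.114)/((8.314)(688.2)) = 5427.5/5721.7 = 0.9486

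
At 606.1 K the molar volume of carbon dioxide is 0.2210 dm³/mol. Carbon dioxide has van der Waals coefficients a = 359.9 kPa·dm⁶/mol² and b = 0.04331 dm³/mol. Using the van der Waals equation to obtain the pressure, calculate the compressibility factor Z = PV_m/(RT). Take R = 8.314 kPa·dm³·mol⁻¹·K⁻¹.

Z ≈ 0.9206

P = RT/(V_m − b) − a/V_m² = (8.314)(606.1)/(0.2210 − 0.04331) − 359.9/(0.2210)²
  = 5039.1/0.17769 − 7368.8 = 28359 − 7368.8 = 20990 kPa
Z = PV_m/(RT) = (20990)(0.2210)/((8.314)(606.1)) = 4638.8/5039.1 = 0.9206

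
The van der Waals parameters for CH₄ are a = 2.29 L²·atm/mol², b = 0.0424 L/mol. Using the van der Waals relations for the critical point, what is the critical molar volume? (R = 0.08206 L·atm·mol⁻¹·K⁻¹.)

V_m,c ≈ 0.1272 L/mol

For a van der Waals gas, V_m,c = 3b.
V_m,c = 3×0.0424 = 0.1272 L/mol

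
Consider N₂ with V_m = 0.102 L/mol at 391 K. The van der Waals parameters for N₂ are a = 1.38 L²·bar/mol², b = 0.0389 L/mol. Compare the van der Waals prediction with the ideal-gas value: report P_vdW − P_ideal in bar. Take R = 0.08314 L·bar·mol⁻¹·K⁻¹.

ΔP ≈ 63.83 bar

Ideal: P_ideal = RT/V_m = (0.08314)(391)/0.102 = 318.703 bar
vdW: P = RT/(V_m − b) − a/V_m² = 32.5077/0.0631000 − 1.38/0.0104040 = 515.177 − 132.641 = 382.536 bar
ΔP = 382.536 − 318.703 = 63.83 bar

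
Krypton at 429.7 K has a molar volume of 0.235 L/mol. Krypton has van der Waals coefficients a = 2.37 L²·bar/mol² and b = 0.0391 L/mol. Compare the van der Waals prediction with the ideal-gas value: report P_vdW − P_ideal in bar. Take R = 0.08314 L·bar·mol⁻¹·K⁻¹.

Ideal: P_ideal = RT/V_m = (0.08314)(429.7)/0.235 = 152.022 bar
vdW: P = RT/(V_m − b) − a/V_m² = 35.7253/0.195900 − 2.37/0.0552250 = 182.365 − 42.9153 = 139.450 bar
ΔP = 139.450 − 152.022 = -12.57 bar

ΔP ≈ -12.57 bar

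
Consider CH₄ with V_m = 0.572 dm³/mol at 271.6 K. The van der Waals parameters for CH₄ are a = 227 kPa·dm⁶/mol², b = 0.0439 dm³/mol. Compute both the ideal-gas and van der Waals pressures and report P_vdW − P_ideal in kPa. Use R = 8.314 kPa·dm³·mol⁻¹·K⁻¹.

ΔP ≈ -365.6 kPa

Ideal: P_ideal = RT/V_m = (8.314)(271.6)/0.572 = 3947.70 kPa
vdW: P = RT/(V_m − b) − a/V_m² = 2258.08/0.528100 − 227/0.327184 = 4275.86 − 693.799 = 3582.06 kPa
ΔP = 3582.06 − 3947.70 = -365.6 kPa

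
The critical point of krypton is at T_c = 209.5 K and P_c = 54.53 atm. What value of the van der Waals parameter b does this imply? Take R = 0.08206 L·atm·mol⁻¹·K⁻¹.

From T_c = 8a/(27Rb) and P_c = a/(27b²): b = R T_c/(8 P_c).
b = (0.08206)(209.5)/(8×54.53) = 17.192/436.24 = 0.03941 L/mol

b ≈ 0.03941 L/mol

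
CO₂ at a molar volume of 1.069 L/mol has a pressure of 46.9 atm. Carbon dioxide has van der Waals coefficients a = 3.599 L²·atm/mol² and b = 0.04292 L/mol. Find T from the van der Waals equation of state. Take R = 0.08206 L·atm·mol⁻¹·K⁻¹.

T = (P + a/V_m²)(V_m − b)/R
P + a/V_m² = 46.9 + 3.599/(1.069)² = 50.049 atm
V_m − b = 1.069 − 0.04292 = 1.0261 L/mol
T = (50.049)(1.0261)/0.08206 = 625.8 K

T ≈ 625.8 K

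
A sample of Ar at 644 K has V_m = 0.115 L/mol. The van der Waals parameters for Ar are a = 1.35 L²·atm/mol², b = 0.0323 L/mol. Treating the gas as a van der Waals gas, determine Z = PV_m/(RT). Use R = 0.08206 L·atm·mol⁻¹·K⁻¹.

P = RT/(V_m − b) − a/V_m² = (0.08206)(644)/(0.115 − 0.0323) − 1.35/(0.115)²
  = 52.847/0.082700 − 102.08 = 639.02 − 102.08 = 536.94 atm
Z = PV_m/(RT) = (536.94)(0.115)/((0.08206)(644)) = 61.748/52.847 = 1.168

Z ≈ 1.168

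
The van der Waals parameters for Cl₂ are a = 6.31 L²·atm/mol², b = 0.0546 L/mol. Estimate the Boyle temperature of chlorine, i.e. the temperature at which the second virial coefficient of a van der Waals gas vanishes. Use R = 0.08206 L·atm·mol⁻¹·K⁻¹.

For a van der Waals gas the second virial coefficient B₂ = b − a/(RT) vanishes at T_B = a/(Rb).
T_B = 6.31/(0.08206×0.0546) = 6.31/0.0044805 = 1408 K

T_B ≈ 1408 K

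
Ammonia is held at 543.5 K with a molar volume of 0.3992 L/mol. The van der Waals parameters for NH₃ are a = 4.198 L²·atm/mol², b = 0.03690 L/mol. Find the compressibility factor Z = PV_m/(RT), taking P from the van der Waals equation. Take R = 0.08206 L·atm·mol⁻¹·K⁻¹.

Z ≈ 0.8661

P = RT/(V_m − b) − a/V_m² = (0.08206)(543.5)/(0.3992 − 0.03690) − 4.198/(0.3992)²
  = 44.600/0.36230 − 26.343 = 123.10 − 26.343 = 96.76 atm
Z = PV_m/(RT) = (96.76)(0.3992)/((0.08206)(543.5)) = 38.627/44.600 = 0.8661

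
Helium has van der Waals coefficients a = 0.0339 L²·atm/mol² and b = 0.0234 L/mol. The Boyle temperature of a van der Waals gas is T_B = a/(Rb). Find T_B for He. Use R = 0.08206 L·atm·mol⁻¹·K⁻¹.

For a van der Waals gas the second virial coefficient B₂ = b − a/(RT) vanishes at T_B = a/(Rb).
T_B = 0.0339/(0.08206×0.0234) = 0.0339/0.0019202 = 17.65 K

T_B ≈ 17.65 K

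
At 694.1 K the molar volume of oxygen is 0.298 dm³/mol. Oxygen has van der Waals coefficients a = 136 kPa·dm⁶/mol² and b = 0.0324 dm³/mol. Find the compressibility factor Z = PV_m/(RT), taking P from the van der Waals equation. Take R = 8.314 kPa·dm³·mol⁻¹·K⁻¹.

Z ≈ 1.043

P = RT/(V_m − b) − a/V_m² = (8.314)(694.1)/(0.298 − 0.0324) − 136/(0.298)²
  = 5770.7/0.26560 − 1531.5 = 21727 − 1531.5 = 20196 kPa
Z = PV_m/(RT) = (20196)(0.298)/((8.314)(694.1)) = 6018.4/5770.7 = 1.043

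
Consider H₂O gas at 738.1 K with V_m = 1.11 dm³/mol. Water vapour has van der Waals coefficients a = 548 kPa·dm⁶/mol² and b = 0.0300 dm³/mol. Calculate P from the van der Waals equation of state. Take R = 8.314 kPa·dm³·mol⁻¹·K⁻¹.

P ≈ 5237 kPa

P = RT/(V_m − b) − a/V_m²
RT/(V_m − b) = (8.314)(738.1)/(1.11 − 0.0300) = 6136.6/1.0800 = 5682.0 kPa
a/V_m² = 548/(1.11)² = 444.77 kPa
P = 5682.0 − 444.77 = 5237 kPa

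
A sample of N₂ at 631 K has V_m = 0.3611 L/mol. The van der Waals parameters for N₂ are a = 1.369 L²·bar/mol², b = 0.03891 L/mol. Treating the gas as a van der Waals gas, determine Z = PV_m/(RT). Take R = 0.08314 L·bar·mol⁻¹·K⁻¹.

Z ≈ 1.049

P = RT/(V_m − b) − a/V_m² = (0.08314)(631)/(0.3611 − 0.03891) − 1.369/(0.3611)²
  = 52.461/0.32219 − 10.499 = 162.83 − 10.499 = 152.33 bar
Z = PV_m/(RT) = (152.33)(0.3611)/((0.08314)(631)) = 55.006/52.461 = 1.049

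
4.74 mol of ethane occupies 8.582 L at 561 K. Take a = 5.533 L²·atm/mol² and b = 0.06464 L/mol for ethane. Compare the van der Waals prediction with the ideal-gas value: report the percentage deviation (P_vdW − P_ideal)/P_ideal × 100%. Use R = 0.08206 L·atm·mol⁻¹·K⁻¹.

-2.94 %

Ideal: P_ideal = nRT/V = (4.74)(0.08206)(561)/8.582 = 25.4264 atm
vdW: P = nRT/(V − nb) − a n²/V² = 218.209/8.27561 − 124.313/73.6507 = 26.3677 − 1.68787 = 24.6798 atm
% deviation = (24.6798 − 25.4264)/25.4264 × 100% = -2.94%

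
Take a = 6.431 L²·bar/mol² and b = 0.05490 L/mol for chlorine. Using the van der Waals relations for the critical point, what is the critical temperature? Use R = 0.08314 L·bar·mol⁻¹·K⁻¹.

T_c ≈ 417.5 K

For a van der Waals gas, T_c = 8a/(27Rb).
T_c = 8×6.431/(27×0.08314×0.05490) = 51.448/0.12324 = 417.5 K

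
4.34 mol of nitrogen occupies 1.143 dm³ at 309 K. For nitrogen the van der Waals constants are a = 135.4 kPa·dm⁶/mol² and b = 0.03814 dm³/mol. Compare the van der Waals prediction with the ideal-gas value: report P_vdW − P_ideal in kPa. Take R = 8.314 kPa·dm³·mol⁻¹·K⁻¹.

Ideal: P_ideal = nRT/V = (4.34)(8.314)(309)/1.143 = 9754.66 kPa
vdW: P = nRT/(V − nb) − a n²/V² = 11149.6/0.977472 − 2550.34/1.30645 = 11406.6 − 1952.11 = 9454.5 kPa
ΔP = 9454.5 − 9754.66 = -300 kPa

ΔP ≈ -300 kPa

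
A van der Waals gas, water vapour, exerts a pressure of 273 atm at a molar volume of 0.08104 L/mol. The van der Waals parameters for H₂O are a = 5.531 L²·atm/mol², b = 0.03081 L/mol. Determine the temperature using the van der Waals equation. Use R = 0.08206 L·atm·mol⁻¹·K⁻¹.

T ≈ 682.6 K

T = (P + a/V_m²)(V_m − b)/R
P + a/V_m² = 273 + 5.531/(0.08104)² = 1115.2 atm
V_m − b = 0.08104 − 0.03081 = 0.050230 L/mol
T = (1115.2)(0.050230)/0.08206 = 682.6 K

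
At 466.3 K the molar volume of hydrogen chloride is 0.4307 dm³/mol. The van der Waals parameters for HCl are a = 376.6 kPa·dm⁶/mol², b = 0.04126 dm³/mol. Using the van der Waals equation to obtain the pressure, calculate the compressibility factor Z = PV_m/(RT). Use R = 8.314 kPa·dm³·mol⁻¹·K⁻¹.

P = RT/(V_m − b) − a/V_m² = (8.314)(466.3)/(0.4307 − 0.04126) − 376.6/(0.4307)²
  = 3876.8/0.38944 − 2030.2 = 9954.8 − 2030.2 = 7924.6 kPa
Z = PV_m/(RT) = (7924.6)(0.4307)/((8.314)(466.3)) = 3413.1/3876.8 = 0.8804

Z ≈ 0.8804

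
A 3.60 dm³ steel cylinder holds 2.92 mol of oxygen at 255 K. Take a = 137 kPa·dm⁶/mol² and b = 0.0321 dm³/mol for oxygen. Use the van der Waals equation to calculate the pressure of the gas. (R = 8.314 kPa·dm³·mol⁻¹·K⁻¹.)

P ≈ 1675 kPa

P = nRT/(V − nb) − a n²/V²
nRT/(V − nb) = (2.92)(8.314)(255)/(3.60 − 2.92×0.0321) = 6190.6/3.5063 = 1765.6 kPa
a n²/V² = (137)(2.92)²/(3.60)² = 90.132 kPa
P = 1765.6 − 90.132 = 1675 kPa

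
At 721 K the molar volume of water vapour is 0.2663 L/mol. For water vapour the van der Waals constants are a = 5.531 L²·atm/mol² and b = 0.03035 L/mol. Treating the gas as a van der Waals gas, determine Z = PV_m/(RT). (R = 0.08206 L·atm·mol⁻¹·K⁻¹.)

Z ≈ 0.7776

P = RT/(V_m − b) − a/V_m² = (0.08206)(721)/(0.2663 − 0.03035) − 5.531/(0.2663)²
  = 59.165/0.23595 − 77.994 = 250.75 − 77.994 = 172.76 atm
Z = PV_m/(RT) = (172.76)(0.2663)/((0.08206)(721)) = 46.006/59.165 = 0.7776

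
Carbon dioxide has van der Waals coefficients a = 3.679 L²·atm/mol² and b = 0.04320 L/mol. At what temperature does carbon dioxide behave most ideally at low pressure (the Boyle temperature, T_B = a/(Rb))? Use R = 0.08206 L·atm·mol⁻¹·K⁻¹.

For a van der Waals gas the second virial coefficient B₂ = b − a/(RT) vanishes at T_B = a/(Rb).
T_B = 3.679/(0.08206×0.04320) = 3.679/0.0035450 = 1038 K

T_B ≈ 1038 K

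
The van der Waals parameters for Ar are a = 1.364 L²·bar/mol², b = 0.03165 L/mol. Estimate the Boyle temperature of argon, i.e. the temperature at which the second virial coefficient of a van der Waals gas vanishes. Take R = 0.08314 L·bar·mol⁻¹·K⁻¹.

T_B ≈ 518.4 K

For a van der Waals gas the second virial coefficient B₂ = b − a/(RT) vanishes at T_B = a/(Rb).
T_B = 1.364/(0.08314×0.03165) = 1.364/0.0026314 = 518.4 K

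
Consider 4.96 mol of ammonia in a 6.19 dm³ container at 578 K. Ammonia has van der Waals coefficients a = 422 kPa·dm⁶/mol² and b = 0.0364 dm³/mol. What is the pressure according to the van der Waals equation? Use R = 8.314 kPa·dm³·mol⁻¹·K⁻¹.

P ≈ 3695 kPa

P = nRT/(V − nb) − a n²/V²
nRT/(V − nb) = (4.96)(8.314)(578)/(6.19 − 4.96×0.0364) = 23835/6.0095 = 3966.2 kPa
a n²/V² = (422)(4.96)²/(6.19)² = 270.95 kPa
P = 3966.2 − 270.95 = 3695 kPa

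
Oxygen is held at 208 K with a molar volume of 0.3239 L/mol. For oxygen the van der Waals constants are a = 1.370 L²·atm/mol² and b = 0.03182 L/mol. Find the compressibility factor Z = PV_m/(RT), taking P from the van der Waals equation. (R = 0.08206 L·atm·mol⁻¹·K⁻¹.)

P = RT/(V_m − b) − a/V_m² = (0.08206)(208)/(0.3239 − 0.03182) − 1.370/(0.3239)²
  = 17.068/0.29208 − 13.059 = 58.436 − 13.059 = 45.377 atm
Z = PV_m/(RT) = (45.377)(0.3239)/((0.08206)(208)) = 14.698/17.068 = 0.8611

Z ≈ 0.8611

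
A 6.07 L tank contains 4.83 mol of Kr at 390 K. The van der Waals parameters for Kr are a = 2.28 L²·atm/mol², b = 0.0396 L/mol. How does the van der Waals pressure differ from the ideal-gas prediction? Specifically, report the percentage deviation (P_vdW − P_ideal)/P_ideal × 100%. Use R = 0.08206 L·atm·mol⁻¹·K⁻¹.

-2.42 %

Ideal: P_ideal = nRT/V = (4.83)(0.08206)(390)/6.07 = 25.4656 atm
vdW: P = nRT/(V − nb) − a n²/V² = 154.576/5.87873 − 53.1899/36.8449 = 26.2941 − 1.44362 = 24.8505 atm
% deviation = (24.8505 − 25.4656)/25.4656 × 100% = -2.42%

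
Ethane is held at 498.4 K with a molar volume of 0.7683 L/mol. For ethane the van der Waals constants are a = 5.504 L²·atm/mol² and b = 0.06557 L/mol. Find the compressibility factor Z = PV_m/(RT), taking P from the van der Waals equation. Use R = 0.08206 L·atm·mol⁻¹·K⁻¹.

P = RT/(V_m − b) − a/V_m² = (0.08206)(498.4)/(0.7683 − 0.06557) − 5.504/(0.7683)²
  = 40.899/0.70273 − 9.3243 = 58.200 − 9.3243 = 48.876 atm
Z = PV_m/(RT) = (48.876)(0.7683)/((0.08206)(498.4)) = 37.551/40.899 = 0.9181

Z ≈ 0.9181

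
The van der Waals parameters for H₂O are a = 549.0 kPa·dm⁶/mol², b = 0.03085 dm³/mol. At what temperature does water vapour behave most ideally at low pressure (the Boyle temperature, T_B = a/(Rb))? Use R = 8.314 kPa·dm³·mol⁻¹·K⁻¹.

For a van der Waals gas the second virial coefficient B₂ = b − a/(RT) vanishes at T_B = a/(Rb).
T_B = 549.0/(8.314×0.03085) = 549.0/0.25649 = 2140 K

T_B ≈ 2140 K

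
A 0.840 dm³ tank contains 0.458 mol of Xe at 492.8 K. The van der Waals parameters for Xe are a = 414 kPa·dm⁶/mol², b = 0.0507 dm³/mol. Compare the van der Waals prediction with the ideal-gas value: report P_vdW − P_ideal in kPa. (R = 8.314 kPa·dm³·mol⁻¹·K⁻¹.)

Ideal: P_ideal = nRT/V = (0.458)(8.314)(492.8)/0.840 = 2233.92 kPa
vdW: P = nRT/(V − nb) − a n²/V² = 1876.49/0.816779 − 86.8423/0.705600 = 2297.43 − 123.076 = 2174.35 kPa
ΔP = 2174.35 − 2233.92 = -59.6 kPa

ΔP ≈ -59.6 kPa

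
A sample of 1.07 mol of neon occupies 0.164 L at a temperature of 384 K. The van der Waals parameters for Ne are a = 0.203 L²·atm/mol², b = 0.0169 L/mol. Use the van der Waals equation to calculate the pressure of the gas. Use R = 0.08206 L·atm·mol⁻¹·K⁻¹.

P = nRT/(V − nb) − a n²/V²
nRT/(V − nb) = (1.07)(0.08206)(384)/(0.164 − 1.07×0.0169) = 33.717/0.14592 = 231.06 atm
a n²/V² = (0.203)(1.07)²/(0.164)² = 8.6412 atm
P = 231.06 − 8.6412 = 222.4 atm

P ≈ 222.4 atm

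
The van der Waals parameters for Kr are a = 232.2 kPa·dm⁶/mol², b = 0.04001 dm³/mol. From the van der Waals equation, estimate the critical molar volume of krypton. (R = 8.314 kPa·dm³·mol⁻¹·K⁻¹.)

V_m,c ≈ 0.1200 dm³/mol

For a van der Waals gas, V_m,c = 3b.
V_m,c = 3×0.04001 = 0.1200 dm³/mol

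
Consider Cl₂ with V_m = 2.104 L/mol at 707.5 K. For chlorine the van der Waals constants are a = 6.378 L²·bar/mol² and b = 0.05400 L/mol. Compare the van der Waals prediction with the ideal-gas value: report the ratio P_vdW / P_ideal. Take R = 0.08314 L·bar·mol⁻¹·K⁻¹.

P_vdW / P_ideal ≈ 0.9748

Ideal: P_ideal = RT/V_m = (0.08314)(707.5)/2.104 = 27.9570 bar
vdW: P = RT/(V_m − b) − a/V_m² = 58.8216/2.05000 − 6.378/4.42682 = 28.6935 − 1.44076 = 27.2527 bar
Ratio = 27.2527/27.9570 = 0.9748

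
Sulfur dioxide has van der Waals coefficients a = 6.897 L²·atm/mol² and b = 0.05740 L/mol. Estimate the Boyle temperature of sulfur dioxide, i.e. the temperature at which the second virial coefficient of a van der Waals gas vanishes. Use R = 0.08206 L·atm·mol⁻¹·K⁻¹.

T_B ≈ 1464 K

For a van der Waals gas the second virial coefficient B₂ = b − a/(RT) vanishes at T_B = a/(Rb).
T_B = 6.897/(0.08206×0.05740) = 6.897/0.0047102 = 1464 K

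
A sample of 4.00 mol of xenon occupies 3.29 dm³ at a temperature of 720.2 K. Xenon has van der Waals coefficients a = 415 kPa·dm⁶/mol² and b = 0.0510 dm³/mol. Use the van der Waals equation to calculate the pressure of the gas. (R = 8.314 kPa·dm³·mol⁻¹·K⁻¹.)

P ≈ 7148 kPa

P = nRT/(V − nb) − a n²/V²
nRT/(V − nb) = (4.00)(8.314)(720.2)/(3.29 − 4.00×0.0510) = 23951/3.0860 = 7761.2 kPa
a n²/V² = (415)(4.00)²/(3.29)² = 613.45 kPa
P = 7761.2 − 613.45 = 7148 kPa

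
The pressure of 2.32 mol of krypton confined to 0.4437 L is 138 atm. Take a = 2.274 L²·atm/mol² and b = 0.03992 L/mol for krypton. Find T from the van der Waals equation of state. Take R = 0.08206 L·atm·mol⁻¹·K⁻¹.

T = (P + a n²/V²)(V − nb)/(nR)
P + a n²/V² = 138 + (2.274)(2.32)²/(0.4437)² = 200.17 atm
V − nb = 0.4437 − (2.32)(0.03992) = 0.35109 L
T = (200.17)(0.35109)/((2.32)(0.08206)) = 369.1 K

T ≈ 369.1 K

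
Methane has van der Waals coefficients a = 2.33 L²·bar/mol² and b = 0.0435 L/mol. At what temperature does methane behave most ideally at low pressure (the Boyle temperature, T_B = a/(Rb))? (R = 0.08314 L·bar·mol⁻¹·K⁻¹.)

T_B ≈ 644.3 K

For a van der Waals gas the second virial coefficient B₂ = b − a/(RT) vanishes at T_B = a/(Rb).
T_B = 2.33/(0.08314×0.0435) = 2.33/0.0036166 = 644.3 K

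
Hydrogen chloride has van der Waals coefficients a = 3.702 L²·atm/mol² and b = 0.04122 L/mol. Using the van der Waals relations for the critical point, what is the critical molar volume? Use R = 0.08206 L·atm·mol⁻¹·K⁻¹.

For a van der Waals gas, V_m,c = 3b.
V_m,c = 3×0.04122 = 0.1237 L/mol

V_m,c ≈ 0.1237 L/mol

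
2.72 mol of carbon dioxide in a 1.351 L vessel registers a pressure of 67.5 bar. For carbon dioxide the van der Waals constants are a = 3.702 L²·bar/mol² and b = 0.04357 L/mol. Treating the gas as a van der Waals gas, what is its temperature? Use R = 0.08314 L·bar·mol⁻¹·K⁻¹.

T ≈ 449.7 K

T = (P + a n²/V²)(V − nb)/(nR)
P + a n²/V² = 67.5 + (3.702)(2.72)²/(1.351)² = 82.506 bar
V − nb = 1.351 − (2.72)(0.04357) = 1.2325 L
T = (82.506)(1.2325)/((2.72)(0.08314)) = 449.7 K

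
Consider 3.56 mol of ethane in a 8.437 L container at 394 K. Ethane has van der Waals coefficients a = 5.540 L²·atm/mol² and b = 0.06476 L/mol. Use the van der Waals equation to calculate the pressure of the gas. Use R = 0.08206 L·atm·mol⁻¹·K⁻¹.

P = nRT/(V − nb) − a n²/V²
nRT/(V − nb) = (3.56)(0.08206)(394)/(8.437 − 3.56×0.06476) = 115.10/8.2065 = 14.025 atm
a n²/V² = (5.540)(3.56)²/(8.437)² = 0.98636 atm
P = 14.025 − 0.98636 = 13.04 atm

P ≈ 13.04 atm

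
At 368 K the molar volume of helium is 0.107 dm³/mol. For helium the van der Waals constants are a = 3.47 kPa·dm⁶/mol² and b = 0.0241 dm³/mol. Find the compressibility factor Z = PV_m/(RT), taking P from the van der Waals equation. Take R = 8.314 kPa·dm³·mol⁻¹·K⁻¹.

Z ≈ 1.280

P = RT/(V_m − b) − a/V_m² = (8.314)(368)/(0.107 − 0.0241) − 3.47/(0.107)²
  = 3059.6/0.082900 − 303.08 = 36907 − 303.08 = 36604 kPa
Z = PV_m/(RT) = (36604)(0.107)/((8.314)(368)) = 3916.6/3059.6 = 1.280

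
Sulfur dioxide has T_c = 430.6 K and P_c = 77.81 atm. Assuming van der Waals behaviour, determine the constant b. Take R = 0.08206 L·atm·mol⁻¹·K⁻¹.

From T_c = 8a/(27Rb) and P_c = a/(27b²): b = R T_c/(8 P_c).
b = (0.08206)(430.6)/(8×77.81) = 35.335/622.48 = 0.05676 L/mol

b ≈ 0.05676 L/mol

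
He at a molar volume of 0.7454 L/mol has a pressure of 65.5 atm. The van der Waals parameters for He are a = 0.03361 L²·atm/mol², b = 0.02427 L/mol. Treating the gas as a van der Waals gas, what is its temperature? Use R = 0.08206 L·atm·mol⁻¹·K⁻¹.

T = (P + a/V_m²)(V_m − b)/R
P + a/V_m² = 65.5 + 0.03361/(0.7454)² = 65.560 atm
V_m − b = 0.7454 − 0.02427 = 0.72113 L/mol
T = (65.560)(0.72113)/0.08206 = 576.1 K

T ≈ 576.1 K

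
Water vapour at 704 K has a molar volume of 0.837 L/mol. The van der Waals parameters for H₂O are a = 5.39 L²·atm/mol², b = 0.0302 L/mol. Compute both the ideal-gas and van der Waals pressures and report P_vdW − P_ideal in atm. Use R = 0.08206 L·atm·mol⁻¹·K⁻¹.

ΔP ≈ -5.110 atm

Ideal: P_ideal = RT/V_m = (0.08206)(704)/0.837 = 69.0206 atm
vdW: P = RT/(V_m − b) − a/V_m² = 57.7702/0.806800 − 5.39/0.700569 = 71.6041 − 7.69375 = 63.9104 atm
ΔP = 63.9104 − 69.0206 = -5.110 atm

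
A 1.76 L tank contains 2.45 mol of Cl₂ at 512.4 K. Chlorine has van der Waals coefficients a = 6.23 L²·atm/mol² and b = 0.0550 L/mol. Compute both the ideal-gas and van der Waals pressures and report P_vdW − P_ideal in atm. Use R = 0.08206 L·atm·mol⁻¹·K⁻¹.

Ideal: P_ideal = nRT/V = (2.45)(0.08206)(512.4)/1.76 = 58.5321 atm
vdW: P = nRT/(V − nb) − a n²/V² = 103.016/1.62525 − 37.3956/3.09760 = 63.3847 − 12.0724 = 51.3123 atm
ΔP = 51.3123 − 58.5321 = -7.220 atm

ΔP ≈ -7.220 atm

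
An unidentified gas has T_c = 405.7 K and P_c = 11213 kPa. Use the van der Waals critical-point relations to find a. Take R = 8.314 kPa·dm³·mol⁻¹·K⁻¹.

From T_c = 8a/(27Rb) and P_c = a/(27b²): a = 27 R² T_c²/(64 P_c).
a = 27×(8.314)²×(405.7)²/(64×11213) = 307180625/717632 = 428.0 kPa·dm⁶/mol²

a ≈ 428.0 kPa·dm⁶/mol²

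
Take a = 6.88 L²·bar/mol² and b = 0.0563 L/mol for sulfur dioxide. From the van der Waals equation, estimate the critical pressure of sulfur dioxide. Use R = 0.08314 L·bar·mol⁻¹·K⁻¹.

For a van der Waals gas, P_c = a/(27b²).
P_c = 6.88/(27×(0.0563)²) = 6.88/0.085582 = 80.39 bar

P_c ≈ 80.39 bar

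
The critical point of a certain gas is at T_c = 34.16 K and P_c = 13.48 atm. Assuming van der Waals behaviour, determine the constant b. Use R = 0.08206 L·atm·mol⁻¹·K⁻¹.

b ≈ 0.02599 L/mol

From T_c = 8a/(27Rb) and P_c = a/(27b²): b = R T_c/(8 P_c).
b = (0.08206)(34.16)/(8×13.48) = 2.8032/107.84 = 0.02599 L/mol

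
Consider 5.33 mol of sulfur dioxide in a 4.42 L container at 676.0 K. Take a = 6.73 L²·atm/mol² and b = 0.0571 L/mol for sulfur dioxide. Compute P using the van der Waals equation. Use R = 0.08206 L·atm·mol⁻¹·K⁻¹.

P ≈ 62.05 atm

P = nRT/(V − nb) − a n²/V²
nRT/(V − nb) = (5.33)(0.08206)(676.0)/(4.42 − 5.33×0.0571) = 295.67/4.1157 = 71.840 atm
a n²/V² = (6.73)(5.33)²/(4.42)² = 9.7864 atm
P = 71.840 − 9.7864 = 62.05 atm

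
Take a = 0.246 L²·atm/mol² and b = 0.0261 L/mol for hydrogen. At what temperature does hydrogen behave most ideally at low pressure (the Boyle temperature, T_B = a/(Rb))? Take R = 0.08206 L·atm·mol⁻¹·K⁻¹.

T_B ≈ 114.9 K

For a van der Waals gas the second virial coefficient B₂ = b − a/(RT) vanishes at T_B = a/(Rb).
T_B = 0.246/(0.08206×0.0261) = 0.246/0.0021418 = 114.9 K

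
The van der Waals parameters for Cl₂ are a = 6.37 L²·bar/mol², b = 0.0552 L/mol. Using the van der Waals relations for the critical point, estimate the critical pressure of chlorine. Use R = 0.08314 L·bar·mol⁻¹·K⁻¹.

For a van der Waals gas, P_c = a/(27b²).
P_c = 6.37/(27×(0.0552)²) = 6.37/0.082270 = 77.43 bar

P_c ≈ 77.43 bar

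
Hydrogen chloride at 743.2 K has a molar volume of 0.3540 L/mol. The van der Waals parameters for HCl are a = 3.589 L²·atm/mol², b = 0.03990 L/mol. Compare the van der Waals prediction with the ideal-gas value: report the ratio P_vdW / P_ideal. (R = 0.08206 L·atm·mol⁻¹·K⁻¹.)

P_vdW / P_ideal ≈ 0.9608

Ideal: P_ideal = RT/V_m = (0.08206)(743.2)/0.3540 = 172.280 atm
vdW: P = RT/(V_m − b) − a/V_m² = 60.9870/0.314100 − 3.589/0.125316 = 194.164 − 28.6396 = 165.524 atm
Ratio = 165.524/172.280 = 0.9608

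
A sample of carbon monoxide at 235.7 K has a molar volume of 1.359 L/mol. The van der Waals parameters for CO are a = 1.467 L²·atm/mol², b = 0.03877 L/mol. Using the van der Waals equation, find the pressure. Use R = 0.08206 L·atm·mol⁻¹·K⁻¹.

P ≈ 13.86 atm

P = RT/(V_m − b) − a/V_m²
RT/(V_m − b) = (0.08206)(235.7)/(1.359 − 0.03877) = 19.342/1.3202 = 14.651 atm
a/V_m² = 1.467/(1.359)² = 0.79431 atm
P = 14.651 − 0.79431 = 13.86 atm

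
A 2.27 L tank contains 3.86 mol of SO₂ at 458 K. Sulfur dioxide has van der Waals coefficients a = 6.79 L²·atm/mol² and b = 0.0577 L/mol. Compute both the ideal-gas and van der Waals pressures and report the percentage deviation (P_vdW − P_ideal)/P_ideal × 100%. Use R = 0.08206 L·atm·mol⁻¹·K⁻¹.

-19.84 %

Ideal: P_ideal = nRT/V = (3.86)(0.08206)(458)/2.27 = 63.9085 atm
vdW: P = nRT/(V − nb) − a n²/V² = 145.072/2.04728 − 101.168/5.15290 = 70.8608 − 19.6332 = 51.2276 atm
% deviation = (51.2276 − 63.9085)/63.9085 × 100% = -19.84%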